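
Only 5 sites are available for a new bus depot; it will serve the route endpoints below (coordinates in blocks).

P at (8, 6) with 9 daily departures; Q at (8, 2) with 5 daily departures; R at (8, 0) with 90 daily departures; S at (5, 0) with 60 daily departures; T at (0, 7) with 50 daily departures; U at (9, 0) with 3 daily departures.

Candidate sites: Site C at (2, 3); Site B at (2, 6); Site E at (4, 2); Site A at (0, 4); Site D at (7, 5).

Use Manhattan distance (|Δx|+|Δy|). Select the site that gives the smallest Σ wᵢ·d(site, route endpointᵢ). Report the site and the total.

Site E, total 1283 blocks

Total weighted distance at each candidate:
  Site C (2, 3): total = 1616
  Site B (2, 6): total = 1913
  Site E (4, 2): total = 1283
  Site A (0, 4): total = 1949
  Site D (7, 5): total = 1469
Minimum is at Site E with total 1283 blocks.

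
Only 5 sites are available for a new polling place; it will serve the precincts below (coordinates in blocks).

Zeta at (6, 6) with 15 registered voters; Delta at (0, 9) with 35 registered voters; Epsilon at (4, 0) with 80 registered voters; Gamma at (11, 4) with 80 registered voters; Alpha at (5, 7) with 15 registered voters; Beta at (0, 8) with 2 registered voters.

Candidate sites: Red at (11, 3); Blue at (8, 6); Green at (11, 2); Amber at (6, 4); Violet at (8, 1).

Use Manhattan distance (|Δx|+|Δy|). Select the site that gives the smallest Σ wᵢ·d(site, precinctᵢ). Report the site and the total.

Amber, total 1375 blocks

Total weighted distance at each candidate:
  Red (11, 3): total = 1777
  Blue (8, 6): total = 1695
  Green (11, 2): total = 1844
  Amber (6, 4): total = 1375
  Violet (8, 1): total = 1710
Minimum is at Amber with total 1375 blocks.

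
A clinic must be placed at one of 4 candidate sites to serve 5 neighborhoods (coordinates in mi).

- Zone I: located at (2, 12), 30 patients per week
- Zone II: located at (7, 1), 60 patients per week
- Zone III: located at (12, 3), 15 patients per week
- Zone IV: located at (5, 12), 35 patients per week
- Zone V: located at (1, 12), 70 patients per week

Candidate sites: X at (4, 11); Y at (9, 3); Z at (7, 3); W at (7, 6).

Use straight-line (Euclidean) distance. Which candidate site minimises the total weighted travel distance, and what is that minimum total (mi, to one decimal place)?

Total weighted distance at each candidate:
  X (4, 11): total = 1134.1
  Y (9, 3): total = 1744.4
  Z (7, 3): total = 1583.7
  W (7, 6): total = 1437.1
Minimum is at X with total 1134.1 mi.

X, total 1134.1 mi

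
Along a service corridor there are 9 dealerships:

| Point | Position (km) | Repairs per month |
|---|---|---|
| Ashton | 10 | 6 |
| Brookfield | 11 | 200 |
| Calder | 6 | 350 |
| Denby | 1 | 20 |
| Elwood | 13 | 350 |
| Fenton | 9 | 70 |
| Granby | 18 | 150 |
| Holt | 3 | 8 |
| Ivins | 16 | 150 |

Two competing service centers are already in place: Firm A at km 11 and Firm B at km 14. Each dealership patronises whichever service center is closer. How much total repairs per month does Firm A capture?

654

The indifferent point is the midpoint (11+14)/2 = 12.5; dealerships left of it (closer to Firm A at 11) go to Firm A, those right go to Firm B.
  Denby at 1 (w=20) → Firm A
  Holt at 3 (w=8) → Firm A
  Calder at 6 (w=350) → Firm A
  Fenton at 9 (w=70) → Firm A
  Ashton at 10 (w=6) → Firm A
  Brookfield at 11 (w=200) → Firm A
  Elwood at 13 (w=350) → Firm B
  Ivins at 16 (w=150) → Firm B
  Granby at 18 (w=150) → Firm B
Firm A captures 654; Firm B captures 650.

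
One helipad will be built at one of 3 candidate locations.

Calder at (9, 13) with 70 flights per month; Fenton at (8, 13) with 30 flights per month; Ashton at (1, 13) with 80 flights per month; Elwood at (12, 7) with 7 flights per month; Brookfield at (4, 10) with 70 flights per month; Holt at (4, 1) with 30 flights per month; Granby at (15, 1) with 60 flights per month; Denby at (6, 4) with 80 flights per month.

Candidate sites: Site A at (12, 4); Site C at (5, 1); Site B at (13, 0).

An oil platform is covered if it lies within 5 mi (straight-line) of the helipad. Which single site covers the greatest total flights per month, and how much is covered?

Coverage radius r = 5 mi; a point is covered iff (Δx)²+(Δy)² ≤ 5² = 25.
  Site A (12, 4): covers {Elwood, Granby} → 67
  Site C (5, 1): covers {Holt, Denby} → 110
  Site B (13, 0): covers {Granby} → 60
Maximum coverage at Site C: 110 flights per month.

Site C, covering 110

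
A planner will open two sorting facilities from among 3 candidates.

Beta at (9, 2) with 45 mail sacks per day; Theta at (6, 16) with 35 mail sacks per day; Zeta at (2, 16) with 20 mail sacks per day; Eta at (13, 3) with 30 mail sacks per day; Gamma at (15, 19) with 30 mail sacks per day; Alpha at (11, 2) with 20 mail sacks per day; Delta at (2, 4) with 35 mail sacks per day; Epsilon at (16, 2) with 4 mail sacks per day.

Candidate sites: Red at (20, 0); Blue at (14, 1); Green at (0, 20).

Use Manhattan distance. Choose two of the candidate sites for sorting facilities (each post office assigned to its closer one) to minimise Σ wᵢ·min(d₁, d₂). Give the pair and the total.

Evaluate every pair (each demand assigned to the nearer of the two):
  {Blue, Green}: total = 1927
  {Red, Green}: total = 2709
  {Red, Blue}: total = 2892
Best pair: {Blue, Green} with total 1927.

{Blue, Green}, total 1927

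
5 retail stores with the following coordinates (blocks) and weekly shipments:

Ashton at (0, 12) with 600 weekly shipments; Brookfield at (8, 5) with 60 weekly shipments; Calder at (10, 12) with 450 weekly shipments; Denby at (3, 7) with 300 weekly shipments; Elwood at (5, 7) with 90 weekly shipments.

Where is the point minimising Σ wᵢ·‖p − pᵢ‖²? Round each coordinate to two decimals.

The minimiser of Σwᵢ‖p−pᵢ‖² is the weighted centroid p* = (Σwᵢpᵢ)/(Σwᵢ).
Σwᵢ = 1500.
Σwᵢxᵢ = 600·0 + 60·8 + 450·10 + 300·3 + 90·5 = 6330.
Σwᵢyᵢ = 600·12 + 60·5 + 450·12 + 300·7 + 90·7 = 15630.
x* = 6330/1500 = 4.22, y* = 15630/1500 = 10.42.

(4.22, 10.42)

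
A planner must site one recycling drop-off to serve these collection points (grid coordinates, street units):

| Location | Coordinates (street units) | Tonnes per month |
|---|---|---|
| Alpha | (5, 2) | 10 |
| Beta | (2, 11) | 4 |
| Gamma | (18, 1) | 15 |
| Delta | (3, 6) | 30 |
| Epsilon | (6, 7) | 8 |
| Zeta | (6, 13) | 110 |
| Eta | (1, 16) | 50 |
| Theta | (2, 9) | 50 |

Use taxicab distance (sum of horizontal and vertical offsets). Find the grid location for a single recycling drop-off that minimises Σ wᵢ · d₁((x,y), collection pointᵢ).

(5, 13)

Manhattan distance separates: Σwᵢ(|x−xᵢ|+|y−yᵢ|) = Σwᵢ|x−xᵢ| + Σwᵢ|y−yᵢ|, so x and y are optimised independently as 1-D weighted medians.
Total weight W = 277; half = 138.5.
x-coordinate, sorted with cumulative weight:
  x=1 (Eta, w=50) cum 50
  x=2 (Beta, w=4) cum 54
  x=2 (Theta, w=50) cum 104
  x=3 (Delta, w=30) cum 134
  x=5 (Alpha, w=10) cum 144  ← median
  x=6 (Epsilon, w=8) cum 152
  x=6 (Zeta, w=110) cum 262
  x=18 (Gamma, w=15) cum 277
⇒ x* = 5
y-coordinate, sorted with cumulative weight:
  y=1 (Gamma, w=15) cum 15
  y=2 (Alpha, w=10) cum 25
  y=6 (Delta, w=30) cum 55
  y=7 (Epsilon, w=8) cum 63
  y=9 (Theta, w=50) cum 113
  y=11 (Beta, w=4) cum 117
  y=13 (Zeta, w=110) cum 227  ← median
  y=16 (Eta, w=50) cum 277
⇒ y* = 13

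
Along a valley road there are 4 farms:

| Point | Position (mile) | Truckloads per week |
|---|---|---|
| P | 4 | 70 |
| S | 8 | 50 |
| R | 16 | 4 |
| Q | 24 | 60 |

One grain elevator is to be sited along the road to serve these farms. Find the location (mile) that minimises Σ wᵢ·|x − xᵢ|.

x = 8

For a sum of weighted absolute distances on a line, the optimum is the weighted median (not the mean). Total weight W = 184; half-weight = 92.
Sort by position and accumulate weight:
  mile 4 (P, w=70) → cum 70
  mile 8 (S, w=50) → cum 120  ≥ 92 → median here
  mile 16 (R, w=4) → cum 124
  mile 24 (Q, w=60) → cum 184
Optimal location: mile 8.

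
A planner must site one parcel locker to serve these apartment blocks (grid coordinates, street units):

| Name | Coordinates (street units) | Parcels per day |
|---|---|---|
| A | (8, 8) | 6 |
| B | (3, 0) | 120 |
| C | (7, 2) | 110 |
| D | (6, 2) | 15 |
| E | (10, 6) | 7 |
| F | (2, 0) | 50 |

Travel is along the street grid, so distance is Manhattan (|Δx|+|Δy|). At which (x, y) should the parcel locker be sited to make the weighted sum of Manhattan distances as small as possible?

Manhattan distance separates: Σwᵢ(|x−xᵢ|+|y−yᵢ|) = Σwᵢ|x−xᵢ| + Σwᵢ|y−yᵢ|, so x and y are optimised independently as 1-D weighted medians.
Total weight W = 308; half = 154.
x-coordinate, sorted with cumulative weight:
  x=2 (F, w=50) cum 50
  x=3 (B, w=120) cum 170  ← median
  x=6 (D, w=15) cum 185
  x=7 (C, w=110) cum 295
  x=8 (A, w=6) cum 301
  x=10 (E, w=7) cum 308
⇒ x* = 3
y-coordinate, sorted with cumulative weight:
  y=0 (B, w=120) cum 120
  y=0 (F, w=50) cum 170  ← median
  y=2 (C, w=110) cum 280
  y=2 (D, w=15) cum 295
  y=6 (E, w=7) cum 302
  y=8 (A, w=6) cum 308
⇒ y* = 0

(3, 0)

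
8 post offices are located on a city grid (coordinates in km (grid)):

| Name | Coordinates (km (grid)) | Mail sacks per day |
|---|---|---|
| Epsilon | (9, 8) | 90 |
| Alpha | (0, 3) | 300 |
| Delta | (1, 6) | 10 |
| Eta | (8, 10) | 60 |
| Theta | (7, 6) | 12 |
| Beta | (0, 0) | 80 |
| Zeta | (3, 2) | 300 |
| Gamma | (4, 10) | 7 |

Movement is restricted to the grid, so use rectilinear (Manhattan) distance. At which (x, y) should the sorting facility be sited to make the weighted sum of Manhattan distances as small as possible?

(3, 3)

Manhattan distance separates: Σwᵢ(|x−xᵢ|+|y−yᵢ|) = Σwᵢ|x−xᵢ| + Σwᵢ|y−yᵢ|, so x and y are optimised independently as 1-D weighted medians.
Total weight W = 859; half = 429.5.
x-coordinate, sorted with cumulative weight:
  x=0 (Alpha, w=300) cum 300
  x=0 (Beta, w=80) cum 380
  x=1 (Delta, w=10) cum 390
  x=3 (Zeta, w=300) cum 690  ← median
  x=4 (Gamma, w=7) cum 697
  x=7 (Theta, w=12) cum 709
  x=8 (Eta, w=60) cum 769
  x=9 (Epsilon, w=90) cum 859
⇒ x* = 3
y-coordinate, sorted with cumulative weight:
  y=0 (Beta, w=80) cum 80
  y=2 (Zeta, w=300) cum 380
  y=3 (Alpha, w=300) cum 680  ← median
  y=6 (Delta, w=10) cum 690
  y=6 (Theta, w=12) cum 702
  y=8 (Epsilon, w=90) cum 792
  y=10 (Eta, w=60) cum 852
  y=10 (Gamma, w=7) cum 859
⇒ y* = 3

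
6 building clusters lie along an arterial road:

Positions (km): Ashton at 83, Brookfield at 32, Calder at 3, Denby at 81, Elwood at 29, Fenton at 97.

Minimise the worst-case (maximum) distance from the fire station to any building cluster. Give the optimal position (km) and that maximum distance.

The 1-center on a line is the midpoint of the two extreme points: leftmost at 3, rightmost at 97.
Optimal location = (3 + 97)/2 = 50; maximum distance = (97 − 3)/2 = 47.

location 50, max distance 47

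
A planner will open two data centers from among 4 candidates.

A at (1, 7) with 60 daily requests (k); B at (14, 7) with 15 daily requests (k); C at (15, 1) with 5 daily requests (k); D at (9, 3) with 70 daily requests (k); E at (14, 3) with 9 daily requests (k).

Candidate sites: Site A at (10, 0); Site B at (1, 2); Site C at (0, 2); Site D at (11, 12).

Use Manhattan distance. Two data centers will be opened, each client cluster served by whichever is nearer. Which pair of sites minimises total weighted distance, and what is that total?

{Site A, Site B}, total 838

Evaluate every pair (each demand assigned to the nearer of the two):
  {Site A, Site B}: total = 838
  {Site A, Site C}: total = 898
  {Site B, Site D}: total = 1233
  {Site C, Site D}: total = 1363
  {Site A, Site D}: total = 1393
  {Site B, Site C}: total = 1401
Best pair: {Site A, Site B} with total 838.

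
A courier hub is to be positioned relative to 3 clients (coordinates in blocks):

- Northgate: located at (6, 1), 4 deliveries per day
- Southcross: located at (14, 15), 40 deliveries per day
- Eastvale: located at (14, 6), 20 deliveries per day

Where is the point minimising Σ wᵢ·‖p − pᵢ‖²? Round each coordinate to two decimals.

The minimiser of Σwᵢ‖p−pᵢ‖² is the weighted centroid p* = (Σwᵢpᵢ)/(Σwᵢ).
Σwᵢ = 64.
Σwᵢxᵢ = 4·6 + 40·14 + 20·14 = 864.
Σwᵢyᵢ = 4·1 + 40·15 + 20·6 = 724.
x* = 864/64 = 13.50, y* = 724/64 = 11.31.

(13.50, 11.31)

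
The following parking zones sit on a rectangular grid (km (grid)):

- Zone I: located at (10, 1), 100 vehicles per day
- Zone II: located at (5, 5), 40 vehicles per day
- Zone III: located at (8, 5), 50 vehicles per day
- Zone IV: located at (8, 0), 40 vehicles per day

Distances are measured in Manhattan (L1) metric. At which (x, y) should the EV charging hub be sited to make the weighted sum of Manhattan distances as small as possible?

Manhattan distance separates: Σwᵢ(|x−xᵢ|+|y−yᵢ|) = Σwᵢ|x−xᵢ| + Σwᵢ|y−yᵢ|, so x and y are optimised independently as 1-D weighted medians.
Total weight W = 230; half = 115.
x-coordinate, sorted with cumulative weight:
  x=5 (Zone II, w=40) cum 40
  x=8 (Zone III, w=50) cum 90
  x=8 (Zone IV, w=40) cum 130  ← median
  x=10 (Zone I, w=100) cum 230
⇒ x* = 8
y-coordinate, sorted with cumulative weight:
  y=0 (Zone IV, w=40) cum 40
  y=1 (Zone I, w=100) cum 140  ← median
  y=5 (Zone II, w=40) cum 180
  y=5 (Zone III, w=50) cum 230
⇒ y* = 1

(8, 1)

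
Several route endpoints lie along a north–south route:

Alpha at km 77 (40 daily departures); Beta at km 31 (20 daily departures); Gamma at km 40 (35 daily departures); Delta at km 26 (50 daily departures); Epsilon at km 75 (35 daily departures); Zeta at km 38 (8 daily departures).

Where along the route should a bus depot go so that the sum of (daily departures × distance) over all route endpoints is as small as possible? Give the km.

For a sum of weighted absolute distances on a line, the optimum is the weighted median (not the mean). Total weight W = 188; half-weight = 94.
Sort by position and accumulate weight:
  km 26 (Delta, w=50) → cum 50
  km 31 (Beta, w=20) → cum 70
  km 38 (Zeta, w=8) → cum 78
  km 40 (Gamma, w=35) → cum 113  ≥ 94 → median here
  km 75 (Epsilon, w=35) → cum 148
  km 77 (Alpha, w=40) → cum 188
Optimal location: km 40.

x = 40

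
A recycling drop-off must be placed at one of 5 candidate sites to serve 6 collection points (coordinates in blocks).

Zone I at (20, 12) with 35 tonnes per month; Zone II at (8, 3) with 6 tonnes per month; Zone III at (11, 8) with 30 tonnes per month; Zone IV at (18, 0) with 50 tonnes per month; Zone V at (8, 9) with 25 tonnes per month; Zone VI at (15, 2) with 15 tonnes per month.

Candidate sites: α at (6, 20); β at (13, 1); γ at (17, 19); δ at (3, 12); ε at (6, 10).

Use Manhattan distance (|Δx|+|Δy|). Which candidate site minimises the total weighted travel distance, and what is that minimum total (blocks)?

Total weighted distance at each candidate:
  α (6, 20): total = 3724
  β (13, 1): total = 1612
  γ (17, 19): total = 2770
  δ (3, 12): total = 2919
  ε (6, 10): total = 2254
Minimum is at β with total 1612 blocks.

β, total 1612 blocks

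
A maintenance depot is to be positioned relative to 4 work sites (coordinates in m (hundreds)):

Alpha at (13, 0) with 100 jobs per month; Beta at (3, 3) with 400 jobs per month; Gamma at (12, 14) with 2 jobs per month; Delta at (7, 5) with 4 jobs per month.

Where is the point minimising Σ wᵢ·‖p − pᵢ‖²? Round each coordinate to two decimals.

(5.04, 2.47)

The minimiser of Σwᵢ‖p−pᵢ‖² is the weighted centroid p* = (Σwᵢpᵢ)/(Σwᵢ).
Σwᵢ = 506.
Σwᵢxᵢ = 100·13 + 400·3 + 2·12 + 4·7 = 2552.
Σwᵢyᵢ = 100·0 + 400·3 + 2·14 + 4·5 = 1248.
x* = 2552/506 = 5.04, y* = 1248/506 = 2.47.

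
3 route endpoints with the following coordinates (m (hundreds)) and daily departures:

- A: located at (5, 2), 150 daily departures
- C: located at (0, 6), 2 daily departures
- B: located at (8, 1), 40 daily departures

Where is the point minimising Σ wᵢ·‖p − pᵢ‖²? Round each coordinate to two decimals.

The minimiser of Σwᵢ‖p−pᵢ‖² is the weighted centroid p* = (Σwᵢpᵢ)/(Σwᵢ).
Σwᵢ = 192.
Σwᵢxᵢ = 150·5 + 2·0 + 40·8 = 1070.
Σwᵢyᵢ = 150·2 + 2·6 + 40·1 = 352.
x* = 1070/192 = 5.57, y* = 352/192 = 1.83.

(5.57, 1.83)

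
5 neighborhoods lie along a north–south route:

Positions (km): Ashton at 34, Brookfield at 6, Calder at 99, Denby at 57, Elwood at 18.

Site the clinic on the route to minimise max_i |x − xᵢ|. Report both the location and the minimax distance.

The 1-center on a line is the midpoint of the two extreme points: leftmost at 6, rightmost at 99.
Optimal location = (6 + 99)/2 = 52.5; maximum distance = (99 − 6)/2 = 46.5.

location 52.5, max distance 46.5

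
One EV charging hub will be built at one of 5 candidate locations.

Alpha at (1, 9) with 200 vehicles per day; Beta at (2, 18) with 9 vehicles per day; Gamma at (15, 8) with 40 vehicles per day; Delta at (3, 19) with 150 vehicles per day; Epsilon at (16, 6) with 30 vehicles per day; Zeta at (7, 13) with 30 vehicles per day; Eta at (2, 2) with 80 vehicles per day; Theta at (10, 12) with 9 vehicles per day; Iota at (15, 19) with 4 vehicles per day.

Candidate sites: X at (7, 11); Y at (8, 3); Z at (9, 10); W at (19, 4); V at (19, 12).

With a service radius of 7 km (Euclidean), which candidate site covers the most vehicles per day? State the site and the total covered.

Coverage radius r = 7 km; a point is covered iff (Δx)²+(Δy)² ≤ 7² = 49.
  X (7, 11): covers {Alpha, Zeta, Theta} → 239
  Y (8, 3): covers {Eta} → 80
  Z (9, 10): covers {Gamma, Zeta, Theta} → 79
  W (19, 4): covers {Gamma, Epsilon} → 70
  V (19, 12): covers {Gamma, Epsilon} → 70
Maximum coverage at X: 239 vehicles per day.

X, covering 239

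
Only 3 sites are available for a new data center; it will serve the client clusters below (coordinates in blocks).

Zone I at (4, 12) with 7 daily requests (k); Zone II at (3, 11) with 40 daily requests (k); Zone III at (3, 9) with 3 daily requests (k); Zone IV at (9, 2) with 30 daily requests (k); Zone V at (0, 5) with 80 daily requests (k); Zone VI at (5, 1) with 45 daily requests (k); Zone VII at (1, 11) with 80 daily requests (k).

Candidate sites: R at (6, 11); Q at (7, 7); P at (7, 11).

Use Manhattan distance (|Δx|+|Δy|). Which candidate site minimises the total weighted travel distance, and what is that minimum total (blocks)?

R, total 2371 blocks

Total weighted distance at each candidate:
  R (6, 11): total = 2371
  Q (7, 7): total = 2484
  P (7, 11): total = 2596
Minimum is at R with total 2371 blocks.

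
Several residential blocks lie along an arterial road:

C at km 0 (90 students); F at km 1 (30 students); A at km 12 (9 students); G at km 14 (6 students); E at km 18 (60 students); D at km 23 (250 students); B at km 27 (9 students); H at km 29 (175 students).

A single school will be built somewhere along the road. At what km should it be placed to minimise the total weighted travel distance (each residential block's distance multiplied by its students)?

x = 23

For a sum of weighted absolute distances on a line, the optimum is the weighted median (not the mean). Total weight W = 629; half-weight = 314.5.
Sort by position and accumulate weight:
  km 0 (C, w=90) → cum 90
  km 1 (F, w=30) → cum 120
  km 12 (A, w=9) → cum 129
  km 14 (G, w=6) → cum 135
  km 18 (E, w=60) → cum 195
  km 23 (D, w=250) → cum 445  ≥ 314.5 → median here
  km 27 (B, w=9) → cum 454
  km 29 (H, w=175) → cum 629
Optimal location: km 23.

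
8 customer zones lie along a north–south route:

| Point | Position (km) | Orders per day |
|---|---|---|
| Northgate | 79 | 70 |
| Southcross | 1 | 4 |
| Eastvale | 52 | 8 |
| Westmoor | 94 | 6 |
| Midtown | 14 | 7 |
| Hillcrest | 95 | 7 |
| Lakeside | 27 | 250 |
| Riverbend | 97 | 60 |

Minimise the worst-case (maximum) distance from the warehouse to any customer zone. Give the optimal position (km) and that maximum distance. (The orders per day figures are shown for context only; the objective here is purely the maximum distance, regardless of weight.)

location 49, max distance 48

The 1-center on a line is the midpoint of the two extreme points: leftmost at 1, rightmost at 97.
Optimal location = (1 + 97)/2 = 49; maximum distance = (97 − 1)/2 = 48.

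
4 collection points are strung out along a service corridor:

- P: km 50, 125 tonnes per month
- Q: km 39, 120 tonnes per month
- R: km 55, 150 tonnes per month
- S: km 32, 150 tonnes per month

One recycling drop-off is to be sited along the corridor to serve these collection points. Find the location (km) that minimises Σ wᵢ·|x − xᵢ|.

x = 50

For a sum of weighted absolute distances on a line, the optimum is the weighted median (not the mean). Total weight W = 545; half-weight = 272.5.
Sort by position and accumulate weight:
  km 32 (S, w=150) → cum 150
  km 39 (Q, w=120) → cum 270
  km 50 (P, w=125) → cum 395  ≥ 272.5 → median here
  km 55 (R, w=150) → cum 545
Optimal location: km 50.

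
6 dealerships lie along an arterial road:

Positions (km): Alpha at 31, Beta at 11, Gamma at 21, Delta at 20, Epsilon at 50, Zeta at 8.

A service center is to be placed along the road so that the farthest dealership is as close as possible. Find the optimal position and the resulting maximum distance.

The 1-center on a line is the midpoint of the two extreme points: leftmost at 8, rightmost at 50.
Optimal location = (8 + 50)/2 = 29; maximum distance = (50 − 8)/2 = 21.

location 29, max distance 21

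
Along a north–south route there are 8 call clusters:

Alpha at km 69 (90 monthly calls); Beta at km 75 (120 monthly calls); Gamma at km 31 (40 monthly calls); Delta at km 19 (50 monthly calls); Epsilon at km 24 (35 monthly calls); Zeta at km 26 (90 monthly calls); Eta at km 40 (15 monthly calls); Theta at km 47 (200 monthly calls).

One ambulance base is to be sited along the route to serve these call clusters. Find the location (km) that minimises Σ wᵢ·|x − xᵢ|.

For a sum of weighted absolute distances on a line, the optimum is the weighted median (not the mean). Total weight W = 640; half-weight = 320.
Sort by position and accumulate weight:
  km 19 (Delta, w=50) → cum 50
  km 24 (Epsilon, w=35) → cum 85
  km 26 (Zeta, w=90) → cum 175
  km 31 (Gamma, w=40) → cum 215
  km 40 (Eta, w=15) → cum 230
  km 47 (Theta, w=200) → cum 430  ≥ 320 → median here
  km 69 (Alpha, w=90) → cum 520
  km 75 (Beta, w=120) → cum 640
Optimal location: km 47.

x = 47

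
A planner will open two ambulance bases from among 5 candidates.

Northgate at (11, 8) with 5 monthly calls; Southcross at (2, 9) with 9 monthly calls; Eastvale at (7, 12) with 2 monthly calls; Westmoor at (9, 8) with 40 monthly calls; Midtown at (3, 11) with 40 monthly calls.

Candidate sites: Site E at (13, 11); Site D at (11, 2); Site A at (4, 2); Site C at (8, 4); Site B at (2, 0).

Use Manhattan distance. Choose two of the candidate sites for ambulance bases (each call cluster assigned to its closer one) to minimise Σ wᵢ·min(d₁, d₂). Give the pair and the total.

{Site A, Site C}, total 734

Evaluate every pair (each demand assigned to the nearer of the two):
  {Site A, Site C}: total = 734
  {Site E, Site C}: total = 738
  {Site E, Site A}: total = 800
  {Site E, Site B}: total = 800
  {Site C, Site B}: total = 814
  {Site D, Site C}: total = 827
  {Site E, Site D}: total = 836
  {Site D, Site A}: total = 857
  {Site D, Site B}: total = 939
  {Site A, Site B}: total = 1012
Best pair: {Site A, Site C} with total 734.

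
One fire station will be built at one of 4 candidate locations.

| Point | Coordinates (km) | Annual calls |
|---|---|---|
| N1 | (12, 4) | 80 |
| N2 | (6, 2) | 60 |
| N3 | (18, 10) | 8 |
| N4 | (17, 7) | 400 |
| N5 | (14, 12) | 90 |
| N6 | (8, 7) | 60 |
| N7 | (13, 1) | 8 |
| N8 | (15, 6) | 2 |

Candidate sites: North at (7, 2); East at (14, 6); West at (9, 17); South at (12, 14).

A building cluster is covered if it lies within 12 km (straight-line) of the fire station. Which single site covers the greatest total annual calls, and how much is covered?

East, covering 708

Coverage radius r = 12 km; a point is covered iff (Δx)²+(Δy)² ≤ 12² = 144.
  North (7, 2): covers {N1, N2, N4, N6, N7, N8} → 610
  East (14, 6): covers {N1, N2, N3, N4, N5, N6, N7, N8} → 708
  West (9, 17): covers {N3, N5, N6} → 158
  South (12, 14): covers {N1, N3, N4, N5, N6, N8} → 640
Maximum coverage at East: 708 annual calls.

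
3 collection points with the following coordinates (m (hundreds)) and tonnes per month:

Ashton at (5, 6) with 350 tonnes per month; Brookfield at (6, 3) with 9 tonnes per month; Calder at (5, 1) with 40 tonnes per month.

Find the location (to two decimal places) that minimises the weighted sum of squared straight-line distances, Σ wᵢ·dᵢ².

The minimiser of Σwᵢ‖p−pᵢ‖² is the weighted centroid p* = (Σwᵢpᵢ)/(Σwᵢ).
Σwᵢ = 399.
Σwᵢxᵢ = 350·5 + 9·6 + 40·5 = 2004.
Σwᵢyᵢ = 350·6 + 9·3 + 40·1 = 2167.
x* = 2004/399 = 5.02, y* = 2167/399 = 5.43.

(5.02, 5.43)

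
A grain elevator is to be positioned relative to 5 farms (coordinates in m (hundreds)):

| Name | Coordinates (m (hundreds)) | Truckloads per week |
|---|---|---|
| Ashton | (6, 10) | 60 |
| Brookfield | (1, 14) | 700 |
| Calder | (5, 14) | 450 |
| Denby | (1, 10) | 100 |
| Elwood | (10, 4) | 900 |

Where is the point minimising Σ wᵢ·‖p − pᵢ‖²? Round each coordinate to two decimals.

(5.62, 9.64)

The minimiser of Σwᵢ‖p−pᵢ‖² is the weighted centroid p* = (Σwᵢpᵢ)/(Σwᵢ).
Σwᵢ = 2210.
Σwᵢxᵢ = 60·6 + 700·1 + 450·5 + 100·1 + 900·10 = 12410.
Σwᵢyᵢ = 60·10 + 700·14 + 450·14 + 100·10 + 900·4 = 21300.
x* = 12410/2210 = 5.62, y* = 21300/2210 = 9.64.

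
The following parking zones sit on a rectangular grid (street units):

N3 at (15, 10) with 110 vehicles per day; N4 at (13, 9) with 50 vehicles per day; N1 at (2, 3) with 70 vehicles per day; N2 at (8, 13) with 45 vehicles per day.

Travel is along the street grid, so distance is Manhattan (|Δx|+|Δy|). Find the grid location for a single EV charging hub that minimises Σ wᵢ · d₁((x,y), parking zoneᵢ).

(13, 10)

Manhattan distance separates: Σwᵢ(|x−xᵢ|+|y−yᵢ|) = Σwᵢ|x−xᵢ| + Σwᵢ|y−yᵢ|, so x and y are optimised independently as 1-D weighted medians.
Total weight W = 275; half = 137.5.
x-coordinate, sorted with cumulative weight:
  x=2 (N1, w=70) cum 70
  x=8 (N2, w=45) cum 115
  x=13 (N4, w=50) cum 165  ← median
  x=15 (N3, w=110) cum 275
⇒ x* = 13
y-coordinate, sorted with cumulative weight:
  y=3 (N1, w=70) cum 70
  y=9 (N4, w=50) cum 120
  y=10 (N3, w=110) cum 230  ← median
  y=13 (N2, w=45) cum 275
⇒ y* = 10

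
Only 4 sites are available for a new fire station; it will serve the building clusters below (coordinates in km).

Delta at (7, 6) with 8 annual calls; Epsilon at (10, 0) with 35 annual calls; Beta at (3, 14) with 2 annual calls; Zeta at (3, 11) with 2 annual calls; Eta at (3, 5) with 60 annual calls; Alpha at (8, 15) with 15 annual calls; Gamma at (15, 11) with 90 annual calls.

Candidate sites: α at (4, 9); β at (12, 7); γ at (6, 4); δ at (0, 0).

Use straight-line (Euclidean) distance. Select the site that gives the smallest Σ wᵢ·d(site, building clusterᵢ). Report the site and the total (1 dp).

Total weighted distance at each candidate:
  α (4, 9): total = 1789.0
  β (12, 7): total = 1475.4
  γ (6, 4): total = 1635.6
  δ (0, 0): total = 2754.1
Minimum is at β with total 1475.4 km.

β, total 1475.4 km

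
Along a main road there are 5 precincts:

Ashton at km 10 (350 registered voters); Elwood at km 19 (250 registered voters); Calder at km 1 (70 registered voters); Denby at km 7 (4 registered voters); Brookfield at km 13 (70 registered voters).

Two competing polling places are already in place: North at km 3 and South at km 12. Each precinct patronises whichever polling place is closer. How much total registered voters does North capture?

The indifferent point is the midpoint (3+12)/2 = 7.5; precincts left of it (closer to North at 3) go to North, those right go to South.
  Calder at 1 (w=70) → North
  Denby at 7 (w=4) → North
  Ashton at 10 (w=350) → South
  Brookfield at 13 (w=70) → South
  Elwood at 19 (w=250) → South
North captures 74; South captures 670.

74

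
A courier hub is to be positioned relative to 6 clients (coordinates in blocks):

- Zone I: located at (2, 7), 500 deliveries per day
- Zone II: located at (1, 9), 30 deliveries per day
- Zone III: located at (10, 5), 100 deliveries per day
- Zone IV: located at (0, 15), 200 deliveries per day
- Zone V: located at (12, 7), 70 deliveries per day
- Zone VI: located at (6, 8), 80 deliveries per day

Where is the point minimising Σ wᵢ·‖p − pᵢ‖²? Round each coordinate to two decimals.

The minimiser of Σwᵢ‖p−pᵢ‖² is the weighted centroid p* = (Σwᵢpᵢ)/(Σwᵢ).
Σwᵢ = 980.
Σwᵢxᵢ = 500·2 + 30·1 + 100·10 + 200·0 + 70·12 + 80·6 = 3350.
Σwᵢyᵢ = 500·7 + 30·9 + 100·5 + 200·15 + 70·7 + 80·8 = 8400.
x* = 3350/980 = 3.42, y* = 8400/980 = 8.57.

(3.42, 8.57)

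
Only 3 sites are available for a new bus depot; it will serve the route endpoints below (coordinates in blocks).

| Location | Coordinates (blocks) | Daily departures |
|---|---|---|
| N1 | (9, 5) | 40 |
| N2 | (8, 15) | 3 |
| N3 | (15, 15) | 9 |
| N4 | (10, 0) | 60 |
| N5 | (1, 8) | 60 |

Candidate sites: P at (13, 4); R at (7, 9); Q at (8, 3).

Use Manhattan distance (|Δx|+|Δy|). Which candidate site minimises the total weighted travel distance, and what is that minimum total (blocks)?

Q, total 1347 blocks

Total weighted distance at each candidate:
  P (13, 4): total = 1745
  R (7, 9): total = 1527
  Q (8, 3): total = 1347
Minimum is at Q with total 1347 blocks.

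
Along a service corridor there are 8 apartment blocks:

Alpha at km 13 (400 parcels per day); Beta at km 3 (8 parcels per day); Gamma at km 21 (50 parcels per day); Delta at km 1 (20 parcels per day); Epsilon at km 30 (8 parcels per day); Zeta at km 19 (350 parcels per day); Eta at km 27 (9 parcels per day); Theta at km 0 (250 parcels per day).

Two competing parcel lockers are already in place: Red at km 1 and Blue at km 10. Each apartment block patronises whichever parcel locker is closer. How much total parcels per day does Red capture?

278

The indifferent point is the midpoint (1+10)/2 = 5.5; apartment blocks left of it (closer to Red at 1) go to Red, those right go to Blue.
  Theta at 0 (w=250) → Red
  Delta at 1 (w=20) → Red
  Beta at 3 (w=8) → Red
  Alpha at 13 (w=400) → Blue
  Zeta at 19 (w=350) → Blue
  Gamma at 21 (w=50) → Blue
  Eta at 27 (w=9) → Blue
  Epsilon at 30 (w=8) → Blue
Red captures 278; Blue captures 817.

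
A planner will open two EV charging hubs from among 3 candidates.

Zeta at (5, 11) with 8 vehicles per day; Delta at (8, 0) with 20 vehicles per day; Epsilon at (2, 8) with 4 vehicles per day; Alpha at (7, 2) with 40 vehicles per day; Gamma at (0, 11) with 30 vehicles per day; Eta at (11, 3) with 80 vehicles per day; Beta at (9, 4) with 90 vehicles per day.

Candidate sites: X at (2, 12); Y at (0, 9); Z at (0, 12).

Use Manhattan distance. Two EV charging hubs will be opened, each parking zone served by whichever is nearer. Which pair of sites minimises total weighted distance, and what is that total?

{Y, Z}, total 3610

Evaluate every pair (each demand assigned to the nearer of the two):
  {Y, Z}: total = 3610
  {X, Y}: total = 3624
  {X, Z}: total = 3828
Best pair: {Y, Z} with total 3610.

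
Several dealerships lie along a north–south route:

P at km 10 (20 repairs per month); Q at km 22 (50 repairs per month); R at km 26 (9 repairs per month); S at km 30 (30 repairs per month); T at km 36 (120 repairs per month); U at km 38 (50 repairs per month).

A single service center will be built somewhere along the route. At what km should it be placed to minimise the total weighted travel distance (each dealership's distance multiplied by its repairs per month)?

x = 36

For a sum of weighted absolute distances on a line, the optimum is the weighted median (not the mean). Total weight W = 279; half-weight = 139.5.
Sort by position and accumulate weight:
  km 10 (P, w=20) → cum 20
  km 22 (Q, w=50) → cum 70
  km 26 (R, w=9) → cum 79
  km 30 (S, w=30) → cum 109
  km 36 (T, w=120) → cum 229  ≥ 139.5 → median here
  km 38 (U, w=50) → cum 279
Optimal location: km 36.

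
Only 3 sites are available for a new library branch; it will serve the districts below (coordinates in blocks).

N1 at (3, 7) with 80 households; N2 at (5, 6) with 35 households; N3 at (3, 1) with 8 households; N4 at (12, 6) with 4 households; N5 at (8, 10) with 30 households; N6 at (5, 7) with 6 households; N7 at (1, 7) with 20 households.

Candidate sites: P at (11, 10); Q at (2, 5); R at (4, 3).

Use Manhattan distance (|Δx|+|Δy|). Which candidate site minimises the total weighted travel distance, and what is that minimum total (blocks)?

Q, total 884 blocks

Total weighted distance at each candidate:
  P (11, 10): total = 1790
  Q (2, 5): total = 884
  R (4, 3): total = 1108
Minimum is at Q with total 884 blocks.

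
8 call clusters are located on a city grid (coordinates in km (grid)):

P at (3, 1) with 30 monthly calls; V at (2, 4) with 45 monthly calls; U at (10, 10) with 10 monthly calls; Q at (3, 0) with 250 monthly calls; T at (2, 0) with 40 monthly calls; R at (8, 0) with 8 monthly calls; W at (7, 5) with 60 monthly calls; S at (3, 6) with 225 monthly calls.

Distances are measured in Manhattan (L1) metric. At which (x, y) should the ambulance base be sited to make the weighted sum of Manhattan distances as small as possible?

Manhattan distance separates: Σwᵢ(|x−xᵢ|+|y−yᵢ|) = Σwᵢ|x−xᵢ| + Σwᵢ|y−yᵢ|, so x and y are optimised independently as 1-D weighted medians.
Total weight W = 668; half = 334.
x-coordinate, sorted with cumulative weight:
  x=2 (V, w=45) cum 45
  x=2 (T, w=40) cum 85
  x=3 (P, w=30) cum 115
  x=3 (Q, w=250) cum 365  ← median
  x=3 (S, w=225) cum 590
  x=7 (W, w=60) cum 650
  x=8 (R, w=8) cum 658
  x=10 (U, w=10) cum 668
⇒ x* = 3
y-coordinate, sorted with cumulative weight:
  y=0 (Q, w=250) cum 250
  y=0 (T, w=40) cum 290
  y=0 (R, w=8) cum 298
  y=1 (P, w=30) cum 328
  y=4 (V, w=45) cum 373  ← median
  y=5 (W, w=60) cum 433
  y=6 (S, w=225) cum 658
  y=10 (U, w=10) cum 668
⇒ y* = 4

(3, 4)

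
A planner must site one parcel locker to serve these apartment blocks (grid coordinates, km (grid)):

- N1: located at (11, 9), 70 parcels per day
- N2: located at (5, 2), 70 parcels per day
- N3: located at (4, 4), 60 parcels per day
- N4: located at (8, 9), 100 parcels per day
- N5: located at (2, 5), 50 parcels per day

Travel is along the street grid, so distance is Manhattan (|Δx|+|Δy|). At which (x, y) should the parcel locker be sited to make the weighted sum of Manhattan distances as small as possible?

(5, 5)

Manhattan distance separates: Σwᵢ(|x−xᵢ|+|y−yᵢ|) = Σwᵢ|x−xᵢ| + Σwᵢ|y−yᵢ|, so x and y are optimised independently as 1-D weighted medians.
Total weight W = 350; half = 175.
x-coordinate, sorted with cumulative weight:
  x=2 (N5, w=50) cum 50
  x=4 (N3, w=60) cum 110
  x=5 (N2, w=70) cum 180  ← median
  x=8 (N4, w=100) cum 280
  x=11 (N1, w=70) cum 350
⇒ x* = 5
y-coordinate, sorted with cumulative weight:
  y=2 (N2, w=70) cum 70
  y=4 (N3, w=60) cum 130
  y=5 (N5, w=50) cum 180  ← median
  y=9 (N1, w=70) cum 250
  y=9 (N4, w=100) cum 350
⇒ y* = 5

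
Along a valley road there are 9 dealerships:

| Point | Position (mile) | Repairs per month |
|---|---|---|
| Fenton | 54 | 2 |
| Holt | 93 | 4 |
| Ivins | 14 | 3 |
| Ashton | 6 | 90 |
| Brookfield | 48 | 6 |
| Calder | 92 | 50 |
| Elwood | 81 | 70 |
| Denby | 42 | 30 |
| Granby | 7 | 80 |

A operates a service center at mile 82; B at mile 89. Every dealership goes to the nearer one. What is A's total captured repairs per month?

281

The indifferent point is the midpoint (82+89)/2 = 85.5; dealerships left of it (closer to A at 82) go to A, those right go to B.
  Ashton at 6 (w=90) → A
  Granby at 7 (w=80) → A
  Ivins at 14 (w=3) → A
  Denby at 42 (w=30) → A
  Brookfield at 48 (w=6) → A
  Fenton at 54 (w=2) → A
  Elwood at 81 (w=70) → A
  Calder at 92 (w=50) → B
  Holt at 93 (w=4) → B
A captures 281; B captures 54.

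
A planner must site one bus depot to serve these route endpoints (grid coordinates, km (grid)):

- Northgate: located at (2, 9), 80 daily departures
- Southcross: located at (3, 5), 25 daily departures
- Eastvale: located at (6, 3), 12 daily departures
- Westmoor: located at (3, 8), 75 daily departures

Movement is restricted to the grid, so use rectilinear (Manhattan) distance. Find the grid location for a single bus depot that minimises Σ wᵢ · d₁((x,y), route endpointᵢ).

Manhattan distance separates: Σwᵢ(|x−xᵢ|+|y−yᵢ|) = Σwᵢ|x−xᵢ| + Σwᵢ|y−yᵢ|, so x and y are optimised independently as 1-D weighted medians.
Total weight W = 192; half = 96.
x-coordinate, sorted with cumulative weight:
  x=2 (Northgate, w=80) cum 80
  x=3 (Southcross, w=25) cum 105  ← median
  x=3 (Westmoor, w=75) cum 180
  x=6 (Eastvale, w=12) cum 192
⇒ x* = 3
y-coordinate, sorted with cumulative weight:
  y=3 (Eastvale, w=12) cum 12
  y=5 (Southcross, w=25) cum 37
  y=8 (Westmoor, w=75) cum 112  ← median
  y=9 (Northgate, w=80) cum 192
⇒ y* = 8

(3, 8)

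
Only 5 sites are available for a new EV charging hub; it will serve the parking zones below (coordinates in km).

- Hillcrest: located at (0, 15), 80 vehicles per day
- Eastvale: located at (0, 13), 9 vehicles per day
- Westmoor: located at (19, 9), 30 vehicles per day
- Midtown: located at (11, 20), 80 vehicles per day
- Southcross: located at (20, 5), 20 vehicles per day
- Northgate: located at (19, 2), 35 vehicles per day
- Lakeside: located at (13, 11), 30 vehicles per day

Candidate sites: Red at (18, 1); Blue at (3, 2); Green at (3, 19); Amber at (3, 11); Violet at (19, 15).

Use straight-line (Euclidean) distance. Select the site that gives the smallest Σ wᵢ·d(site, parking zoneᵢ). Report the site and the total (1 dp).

Total weighted distance at each candidate:
  Red (18, 1): total = 4355.1
  Blue (3, 2): total = 4578.6
  Green (3, 19): total = 3313.1
  Amber (3, 11): total = 3182.6
  Violet (19, 15): total = 3499.0
Minimum is at Amber with total 3182.6 km.

Amber, total 3182.6 km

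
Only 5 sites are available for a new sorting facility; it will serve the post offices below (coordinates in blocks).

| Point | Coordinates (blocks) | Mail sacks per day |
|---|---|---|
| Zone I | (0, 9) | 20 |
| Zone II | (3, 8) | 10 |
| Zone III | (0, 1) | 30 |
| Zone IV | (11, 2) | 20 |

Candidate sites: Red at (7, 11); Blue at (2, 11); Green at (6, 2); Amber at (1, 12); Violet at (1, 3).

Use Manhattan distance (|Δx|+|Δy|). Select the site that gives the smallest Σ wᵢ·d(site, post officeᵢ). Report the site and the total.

Violet, total 520 blocks

Total weighted distance at each candidate:
  Red (7, 11): total = 1020
  Blue (2, 11): total = 840
  Green (6, 2): total = 660
  Amber (1, 12): total = 900
  Violet (1, 3): total = 520
Minimum is at Violet with total 520 blocks.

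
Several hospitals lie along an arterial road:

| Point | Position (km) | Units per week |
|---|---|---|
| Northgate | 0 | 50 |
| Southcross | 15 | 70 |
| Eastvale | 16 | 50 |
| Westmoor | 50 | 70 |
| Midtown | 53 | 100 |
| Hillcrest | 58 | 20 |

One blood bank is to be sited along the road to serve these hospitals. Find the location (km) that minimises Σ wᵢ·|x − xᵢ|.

x = 50

For a sum of weighted absolute distances on a line, the optimum is the weighted median (not the mean). Total weight W = 360; half-weight = 180.
Sort by position and accumulate weight:
  km 0 (Northgate, w=50) → cum 50
  km 15 (Southcross, w=70) → cum 120
  km 16 (Eastvale, w=50) → cum 170
  km 50 (Westmoor, w=70) → cum 240  ≥ 180 → median here
  km 53 (Midtown, w=100) → cum 340
  km 58 (Hillcrest, w=20) → cum 360
Optimal location: km 50.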